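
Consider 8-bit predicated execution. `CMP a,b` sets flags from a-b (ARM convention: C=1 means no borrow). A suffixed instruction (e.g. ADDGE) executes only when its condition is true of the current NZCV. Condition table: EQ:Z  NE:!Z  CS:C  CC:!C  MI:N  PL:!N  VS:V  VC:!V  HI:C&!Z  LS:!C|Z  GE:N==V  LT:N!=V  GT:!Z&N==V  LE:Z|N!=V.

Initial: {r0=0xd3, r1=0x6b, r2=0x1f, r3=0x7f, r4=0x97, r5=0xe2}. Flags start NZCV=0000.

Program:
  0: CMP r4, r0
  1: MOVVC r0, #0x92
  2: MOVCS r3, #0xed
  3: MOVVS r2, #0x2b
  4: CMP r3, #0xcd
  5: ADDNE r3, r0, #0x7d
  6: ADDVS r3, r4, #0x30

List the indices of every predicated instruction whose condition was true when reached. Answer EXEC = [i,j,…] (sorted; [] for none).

[0] flags=1000 → (cmp)
[1] flags=1000 VC?T → r0=0x92
[2] flags=1000 CS?F → skip
[3] flags=1000 VS?F → skip
[4] flags=1001 → (cmp)
[5] flags=1001 NE?T → r3=0x0f
[6] flags=1001 VS?T → r3=0xc7

EXEC = [1,5,6]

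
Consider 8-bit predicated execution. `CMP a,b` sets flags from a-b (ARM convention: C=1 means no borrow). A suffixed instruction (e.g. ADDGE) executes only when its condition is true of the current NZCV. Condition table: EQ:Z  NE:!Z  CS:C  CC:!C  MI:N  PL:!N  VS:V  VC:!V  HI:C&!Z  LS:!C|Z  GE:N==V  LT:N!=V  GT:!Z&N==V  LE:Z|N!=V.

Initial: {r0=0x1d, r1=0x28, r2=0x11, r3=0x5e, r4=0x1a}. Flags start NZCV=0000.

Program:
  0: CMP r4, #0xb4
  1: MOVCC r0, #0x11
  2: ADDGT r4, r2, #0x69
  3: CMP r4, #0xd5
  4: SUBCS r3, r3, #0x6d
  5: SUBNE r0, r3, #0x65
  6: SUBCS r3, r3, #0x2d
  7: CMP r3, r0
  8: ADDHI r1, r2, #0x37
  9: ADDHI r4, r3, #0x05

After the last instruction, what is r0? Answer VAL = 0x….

VAL = 0xf9

[0] flags=0000 → (cmp)
[1] flags=0000 CC?T → r0=0x11
[2] flags=0000 GT?T → r4=0x7a
[3] flags=1001 → (cmp)
[4] flags=1001 CS?F → skip
[5] flags=1001 NE?T → r0=0xf9
[6] flags=1001 CS?F → skip
[7] flags=0000 → (cmp)
[8] flags=0000 HI?F → skip
[9] flags=0000 HI?F → skip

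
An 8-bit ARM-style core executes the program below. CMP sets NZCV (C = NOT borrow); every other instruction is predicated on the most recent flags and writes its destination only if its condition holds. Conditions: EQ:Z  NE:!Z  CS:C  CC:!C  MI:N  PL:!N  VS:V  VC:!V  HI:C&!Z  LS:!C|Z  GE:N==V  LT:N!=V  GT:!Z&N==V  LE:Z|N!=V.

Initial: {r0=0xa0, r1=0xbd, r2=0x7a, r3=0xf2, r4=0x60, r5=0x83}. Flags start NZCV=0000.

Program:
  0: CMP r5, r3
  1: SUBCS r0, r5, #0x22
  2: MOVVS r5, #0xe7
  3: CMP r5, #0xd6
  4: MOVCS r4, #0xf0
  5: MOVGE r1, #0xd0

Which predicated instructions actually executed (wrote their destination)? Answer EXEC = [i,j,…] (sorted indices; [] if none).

0: ✓ CMP  NZCV=1000
1: · SUBCS
2: · MOVVS
3: ✓ CMP  NZCV=1000
4: · MOVCS
5: · MOVGE

EXEC = []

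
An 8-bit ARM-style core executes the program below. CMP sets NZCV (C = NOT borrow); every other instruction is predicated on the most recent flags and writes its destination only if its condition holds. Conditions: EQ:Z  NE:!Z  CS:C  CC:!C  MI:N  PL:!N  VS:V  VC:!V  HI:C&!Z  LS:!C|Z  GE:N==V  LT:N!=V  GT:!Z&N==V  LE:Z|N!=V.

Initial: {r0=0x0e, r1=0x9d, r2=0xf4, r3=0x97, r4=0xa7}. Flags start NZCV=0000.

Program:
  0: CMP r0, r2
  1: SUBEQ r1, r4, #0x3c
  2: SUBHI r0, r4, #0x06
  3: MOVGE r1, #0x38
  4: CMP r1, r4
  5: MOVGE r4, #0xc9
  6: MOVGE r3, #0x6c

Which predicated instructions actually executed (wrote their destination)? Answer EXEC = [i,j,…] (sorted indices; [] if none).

0: ✓ CMP  NZCV=0000
1: · SUBEQ
2: · SUBHI
3: ✓ MOVGE  r1←0x38
4: ✓ CMP  NZCV=1001
5: ✓ MOVGE  r4←0xc9
6: ✓ MOVGE  r3←0x6c

EXEC = [3,5,6]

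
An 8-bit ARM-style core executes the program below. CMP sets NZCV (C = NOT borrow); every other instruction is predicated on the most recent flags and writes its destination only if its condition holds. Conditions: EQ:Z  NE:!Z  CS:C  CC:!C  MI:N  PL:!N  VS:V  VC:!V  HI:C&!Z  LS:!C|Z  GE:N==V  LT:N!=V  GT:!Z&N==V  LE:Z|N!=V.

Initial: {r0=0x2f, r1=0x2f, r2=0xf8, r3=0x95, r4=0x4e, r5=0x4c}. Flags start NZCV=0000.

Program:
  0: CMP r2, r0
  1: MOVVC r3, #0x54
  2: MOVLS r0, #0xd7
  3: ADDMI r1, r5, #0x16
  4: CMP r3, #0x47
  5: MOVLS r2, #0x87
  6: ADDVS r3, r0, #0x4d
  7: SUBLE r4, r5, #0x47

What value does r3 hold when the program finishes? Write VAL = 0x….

0: ✓ CMP  NZCV=1010
1: ✓ MOVVC  r3←0x54
2: · MOVLS
3: ✓ ADDMI  r1←0x62
4: ✓ CMP  NZCV=0010
5: · MOVLS
6: · ADDVS
7: · SUBLE

VAL = 0x54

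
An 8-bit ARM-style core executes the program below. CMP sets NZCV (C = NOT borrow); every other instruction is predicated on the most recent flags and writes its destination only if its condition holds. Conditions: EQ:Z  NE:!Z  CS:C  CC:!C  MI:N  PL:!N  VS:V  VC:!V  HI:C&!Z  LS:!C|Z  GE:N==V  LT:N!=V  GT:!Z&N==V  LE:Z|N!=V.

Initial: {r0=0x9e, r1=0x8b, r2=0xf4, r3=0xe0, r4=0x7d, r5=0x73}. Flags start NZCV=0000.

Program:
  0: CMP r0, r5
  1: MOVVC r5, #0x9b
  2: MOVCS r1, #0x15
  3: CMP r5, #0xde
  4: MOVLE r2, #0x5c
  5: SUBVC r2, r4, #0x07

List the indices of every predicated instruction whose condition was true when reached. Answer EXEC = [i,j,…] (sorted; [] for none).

EXEC = [2]

0: ✓ CMP  NZCV=0011
1: · MOVVC
2: ✓ MOVCS  r1←0x15
3: ✓ CMP  NZCV=1001
4: · MOVLE
5: · SUBVC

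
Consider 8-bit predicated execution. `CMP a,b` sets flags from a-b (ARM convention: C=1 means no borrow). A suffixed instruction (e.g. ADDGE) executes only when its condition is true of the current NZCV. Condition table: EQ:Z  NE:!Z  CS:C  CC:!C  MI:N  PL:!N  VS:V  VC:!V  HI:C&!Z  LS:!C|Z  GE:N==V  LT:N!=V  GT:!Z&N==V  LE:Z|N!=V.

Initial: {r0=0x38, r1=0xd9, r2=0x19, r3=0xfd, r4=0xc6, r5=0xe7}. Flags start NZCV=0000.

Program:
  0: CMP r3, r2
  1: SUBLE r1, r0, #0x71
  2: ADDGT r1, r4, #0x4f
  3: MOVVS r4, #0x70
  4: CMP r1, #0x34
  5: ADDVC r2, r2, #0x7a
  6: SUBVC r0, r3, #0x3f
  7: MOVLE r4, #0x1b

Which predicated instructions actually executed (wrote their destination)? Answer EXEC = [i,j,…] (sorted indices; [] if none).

[0] flags=1010 → (cmp)
[1] flags=1010 LE?T → r1=0xc7
[2] flags=1010 GT?F → skip
[3] flags=1010 VS?F → skip
[4] flags=1010 → (cmp)
[5] flags=1010 VC?T → r2=0x93
[6] flags=1010 VC?T → r0=0xbe
[7] flags=1010 LE?T → r4=0x1b

EXEC = [1,5,6,7]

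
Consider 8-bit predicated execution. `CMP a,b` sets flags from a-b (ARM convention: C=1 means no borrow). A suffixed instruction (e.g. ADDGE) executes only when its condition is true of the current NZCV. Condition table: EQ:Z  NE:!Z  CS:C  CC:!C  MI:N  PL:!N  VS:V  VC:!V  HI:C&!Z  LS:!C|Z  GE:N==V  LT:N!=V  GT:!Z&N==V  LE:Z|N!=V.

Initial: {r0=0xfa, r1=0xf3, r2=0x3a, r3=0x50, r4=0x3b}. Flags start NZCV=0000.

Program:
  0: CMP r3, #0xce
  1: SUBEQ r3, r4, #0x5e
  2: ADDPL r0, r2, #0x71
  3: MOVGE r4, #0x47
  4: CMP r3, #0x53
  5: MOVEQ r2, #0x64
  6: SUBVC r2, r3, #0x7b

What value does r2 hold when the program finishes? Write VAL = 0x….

[0] flags=1001 → (cmp)
[1] flags=1001 EQ?F → skip
[2] flags=1001 PL?F → skip
[3] flags=1001 GE?T → r4=0x47
[4] flags=1000 → (cmp)
[5] flags=1000 EQ?F → skip
[6] flags=1000 VC?T → r2=0xd5

VAL = 0xd5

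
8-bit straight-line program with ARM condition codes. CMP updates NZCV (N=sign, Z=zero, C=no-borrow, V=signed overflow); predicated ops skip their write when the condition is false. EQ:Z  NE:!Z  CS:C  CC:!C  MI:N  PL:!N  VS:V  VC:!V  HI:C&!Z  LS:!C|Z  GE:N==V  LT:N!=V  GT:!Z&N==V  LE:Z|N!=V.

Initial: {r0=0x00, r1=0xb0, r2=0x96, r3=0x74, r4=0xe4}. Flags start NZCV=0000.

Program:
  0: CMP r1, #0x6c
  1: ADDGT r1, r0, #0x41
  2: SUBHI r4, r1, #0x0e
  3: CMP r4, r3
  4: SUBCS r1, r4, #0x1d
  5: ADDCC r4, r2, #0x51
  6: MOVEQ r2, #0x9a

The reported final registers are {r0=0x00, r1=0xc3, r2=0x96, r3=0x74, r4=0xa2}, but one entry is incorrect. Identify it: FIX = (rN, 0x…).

FIX = (r1, 0x85)

0: ✓ CMP  NZCV=0011
1: · ADDGT
2: ✓ SUBHI  r4←0xa2
3: ✓ CMP  NZCV=0011
4: ✓ SUBCS  r1←0x85
5: · ADDCC
6: · MOVEQ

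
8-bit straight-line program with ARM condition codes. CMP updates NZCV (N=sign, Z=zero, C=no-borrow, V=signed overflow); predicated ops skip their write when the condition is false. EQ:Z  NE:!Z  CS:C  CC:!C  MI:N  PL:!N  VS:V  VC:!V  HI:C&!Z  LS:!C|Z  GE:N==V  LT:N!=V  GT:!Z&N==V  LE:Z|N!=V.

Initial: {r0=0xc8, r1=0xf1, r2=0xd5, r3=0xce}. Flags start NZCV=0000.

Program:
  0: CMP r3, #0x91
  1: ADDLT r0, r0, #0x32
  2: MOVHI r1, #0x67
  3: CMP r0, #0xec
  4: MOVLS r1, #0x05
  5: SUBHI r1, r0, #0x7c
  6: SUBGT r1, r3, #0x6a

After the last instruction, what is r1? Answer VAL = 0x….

0: ✓ CMP  NZCV=0010
1: · ADDLT
2: ✓ MOVHI  r1←0x67
3: ✓ CMP  NZCV=1000
4: ✓ MOVLS  r1←0x05
5: · SUBHI
6: · SUBGT

VAL = 0x05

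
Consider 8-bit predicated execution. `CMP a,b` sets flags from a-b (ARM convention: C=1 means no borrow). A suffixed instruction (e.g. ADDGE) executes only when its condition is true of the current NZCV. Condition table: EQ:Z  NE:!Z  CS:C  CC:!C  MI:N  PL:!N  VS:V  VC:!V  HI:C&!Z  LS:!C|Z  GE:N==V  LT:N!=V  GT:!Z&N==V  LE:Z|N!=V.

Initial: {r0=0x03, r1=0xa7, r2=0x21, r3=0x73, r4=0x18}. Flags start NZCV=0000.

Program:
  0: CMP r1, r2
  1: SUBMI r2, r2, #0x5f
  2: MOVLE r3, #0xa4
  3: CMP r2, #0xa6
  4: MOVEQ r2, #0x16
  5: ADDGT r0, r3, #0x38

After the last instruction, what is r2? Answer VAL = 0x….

VAL = 0xc2

[0] flags=1010 → (cmp)
[1] flags=1010 MI?T → r2=0xc2
[2] flags=1010 LE?T → r3=0xa4
[3] flags=0010 → (cmp)
[4] flags=0010 EQ?F → skip
[5] flags=0010 GT?T → r0=0xdc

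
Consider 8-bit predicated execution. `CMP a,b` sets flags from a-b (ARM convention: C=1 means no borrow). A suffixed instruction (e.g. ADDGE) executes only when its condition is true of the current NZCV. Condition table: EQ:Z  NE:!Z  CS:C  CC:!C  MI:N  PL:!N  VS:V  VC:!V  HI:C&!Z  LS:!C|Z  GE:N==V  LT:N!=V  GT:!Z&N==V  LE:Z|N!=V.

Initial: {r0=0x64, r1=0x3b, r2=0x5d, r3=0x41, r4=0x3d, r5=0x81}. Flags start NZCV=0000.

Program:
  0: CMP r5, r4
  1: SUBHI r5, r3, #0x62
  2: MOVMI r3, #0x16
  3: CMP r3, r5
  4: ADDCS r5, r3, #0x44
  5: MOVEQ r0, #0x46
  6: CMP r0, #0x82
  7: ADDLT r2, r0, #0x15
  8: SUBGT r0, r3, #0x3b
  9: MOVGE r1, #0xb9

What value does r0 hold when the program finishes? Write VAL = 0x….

0: ✓ CMP  NZCV=0011
1: ✓ SUBHI  r5←0xdf
2: · MOVMI
3: ✓ CMP  NZCV=0000
4: · ADDCS
5: · MOVEQ
6: ✓ CMP  NZCV=1001
7: · ADDLT
8: ✓ SUBGT  r0←0x06
9: ✓ MOVGE  r1←0xb9

VAL = 0x06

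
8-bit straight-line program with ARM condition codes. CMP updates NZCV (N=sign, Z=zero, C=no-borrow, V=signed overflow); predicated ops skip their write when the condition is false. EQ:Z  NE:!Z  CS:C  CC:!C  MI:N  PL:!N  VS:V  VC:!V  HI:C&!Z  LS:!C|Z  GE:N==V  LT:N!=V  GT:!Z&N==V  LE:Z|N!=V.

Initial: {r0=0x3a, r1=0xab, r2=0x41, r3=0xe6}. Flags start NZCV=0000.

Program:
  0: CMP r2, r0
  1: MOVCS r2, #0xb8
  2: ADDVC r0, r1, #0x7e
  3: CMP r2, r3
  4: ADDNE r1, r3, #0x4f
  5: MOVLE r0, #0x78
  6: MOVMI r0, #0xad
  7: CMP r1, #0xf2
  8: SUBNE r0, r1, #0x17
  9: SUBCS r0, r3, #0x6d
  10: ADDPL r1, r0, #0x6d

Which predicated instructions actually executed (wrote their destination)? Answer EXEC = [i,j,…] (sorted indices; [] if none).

EXEC = [1,2,4,5,6,8,10]

[0] flags=0010 → (cmp)
[1] flags=0010 CS?T → r2=0xb8
[2] flags=0010 VC?T → r0=0x29
[3] flags=1000 → (cmp)
[4] flags=1000 NE?T → r1=0x35
[5] flags=1000 LE?T → r0=0x78
[6] flags=1000 MI?T → r0=0xad
[7] flags=0000 → (cmp)
[8] flags=0000 NE?T → r0=0x1e
[9] flags=0000 CS?F → skip
[10] flags=0000 PL?T → r1=0x8b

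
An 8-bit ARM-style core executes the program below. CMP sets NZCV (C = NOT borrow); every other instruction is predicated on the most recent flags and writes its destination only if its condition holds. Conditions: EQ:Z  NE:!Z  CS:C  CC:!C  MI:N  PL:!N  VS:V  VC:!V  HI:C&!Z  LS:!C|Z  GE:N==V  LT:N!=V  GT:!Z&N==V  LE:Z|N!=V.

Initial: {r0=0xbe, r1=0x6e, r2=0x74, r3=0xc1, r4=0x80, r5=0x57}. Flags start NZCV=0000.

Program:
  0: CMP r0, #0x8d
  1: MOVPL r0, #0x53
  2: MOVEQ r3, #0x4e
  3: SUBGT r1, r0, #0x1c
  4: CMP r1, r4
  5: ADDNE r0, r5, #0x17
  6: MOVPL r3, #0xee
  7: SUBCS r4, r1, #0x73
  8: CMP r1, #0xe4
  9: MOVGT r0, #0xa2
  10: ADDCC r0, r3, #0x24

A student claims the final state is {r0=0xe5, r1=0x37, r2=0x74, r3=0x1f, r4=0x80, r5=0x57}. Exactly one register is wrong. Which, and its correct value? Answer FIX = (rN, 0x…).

0: ✓ CMP  NZCV=0010
1: ✓ MOVPL  r0←0x53
2: · MOVEQ
3: ✓ SUBGT  r1←0x37
4: ✓ CMP  NZCV=1001
5: ✓ ADDNE  r0←0x6e
6: · MOVPL
7: · SUBCS
8: ✓ CMP  NZCV=0000
9: ✓ MOVGT  r0←0xa2
10: ✓ ADDCC  r0←0xe5

FIX = (r3, 0xc1)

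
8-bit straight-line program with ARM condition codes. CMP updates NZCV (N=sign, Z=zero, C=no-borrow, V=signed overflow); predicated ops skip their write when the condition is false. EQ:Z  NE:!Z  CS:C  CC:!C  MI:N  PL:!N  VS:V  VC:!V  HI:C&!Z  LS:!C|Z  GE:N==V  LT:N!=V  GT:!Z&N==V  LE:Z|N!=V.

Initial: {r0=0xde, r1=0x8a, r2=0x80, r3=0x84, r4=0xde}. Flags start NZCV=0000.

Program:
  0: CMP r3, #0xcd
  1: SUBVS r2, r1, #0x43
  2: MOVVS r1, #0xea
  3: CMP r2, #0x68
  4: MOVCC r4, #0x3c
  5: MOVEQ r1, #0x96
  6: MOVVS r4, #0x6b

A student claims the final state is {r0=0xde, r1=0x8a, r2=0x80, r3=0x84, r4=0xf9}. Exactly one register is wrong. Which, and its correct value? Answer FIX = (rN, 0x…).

[0] flags=1000 → (cmp)
[1] flags=1000 VS?F → skip
[2] flags=1000 VS?F → skip
[3] flags=0011 → (cmp)
[4] flags=0011 CC?F → skip
[5] flags=0011 EQ?F → skip
[6] flags=0011 VS?T → r4=0x6b

FIX = (r4, 0x6b)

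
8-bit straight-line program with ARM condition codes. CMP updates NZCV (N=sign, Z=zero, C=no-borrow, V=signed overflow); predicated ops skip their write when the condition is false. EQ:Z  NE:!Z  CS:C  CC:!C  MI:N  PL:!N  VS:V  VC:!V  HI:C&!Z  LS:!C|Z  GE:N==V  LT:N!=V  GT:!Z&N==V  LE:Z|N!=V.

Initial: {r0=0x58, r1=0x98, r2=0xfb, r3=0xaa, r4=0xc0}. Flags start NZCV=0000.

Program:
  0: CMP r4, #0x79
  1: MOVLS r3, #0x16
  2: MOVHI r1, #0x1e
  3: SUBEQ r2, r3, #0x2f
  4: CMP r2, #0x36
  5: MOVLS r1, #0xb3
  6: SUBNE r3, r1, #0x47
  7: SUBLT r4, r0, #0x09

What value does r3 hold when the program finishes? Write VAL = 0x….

VAL = 0xd7

[0] flags=0011 → (cmp)
[1] flags=0011 LS?F → skip
[2] flags=0011 HI?T → r1=0x1e
[3] flags=0011 EQ?F → skip
[4] flags=1010 → (cmp)
[5] flags=1010 LS?F → skip
[6] flags=1010 NE?T → r3=0xd7
[7] flags=1010 LT?T → r4=0x4f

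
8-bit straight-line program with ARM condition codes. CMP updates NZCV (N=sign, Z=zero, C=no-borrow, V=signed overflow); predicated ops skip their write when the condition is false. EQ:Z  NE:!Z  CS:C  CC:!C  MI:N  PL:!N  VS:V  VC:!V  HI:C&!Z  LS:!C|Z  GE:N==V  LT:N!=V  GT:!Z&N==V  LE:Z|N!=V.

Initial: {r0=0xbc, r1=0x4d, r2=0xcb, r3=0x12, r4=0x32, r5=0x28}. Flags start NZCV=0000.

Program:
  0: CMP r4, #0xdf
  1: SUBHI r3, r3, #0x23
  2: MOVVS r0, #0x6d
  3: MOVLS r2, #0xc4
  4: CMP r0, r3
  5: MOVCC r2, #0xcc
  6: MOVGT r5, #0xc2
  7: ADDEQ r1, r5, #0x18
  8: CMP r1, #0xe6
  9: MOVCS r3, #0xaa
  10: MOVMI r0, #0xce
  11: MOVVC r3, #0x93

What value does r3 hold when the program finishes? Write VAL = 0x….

VAL = 0x93

[0] flags=0000 → (cmp)
[1] flags=0000 HI?F → skip
[2] flags=0000 VS?F → skip
[3] flags=0000 LS?T → r2=0xc4
[4] flags=1010 → (cmp)
[5] flags=1010 CC?F → skip
[6] flags=1010 GT?F → skip
[7] flags=1010 EQ?F → skip
[8] flags=0000 → (cmp)
[9] flags=0000 CS?F → skip
[10] flags=0000 MI?F → skip
[11] flags=0000 VC?T → r3=0x93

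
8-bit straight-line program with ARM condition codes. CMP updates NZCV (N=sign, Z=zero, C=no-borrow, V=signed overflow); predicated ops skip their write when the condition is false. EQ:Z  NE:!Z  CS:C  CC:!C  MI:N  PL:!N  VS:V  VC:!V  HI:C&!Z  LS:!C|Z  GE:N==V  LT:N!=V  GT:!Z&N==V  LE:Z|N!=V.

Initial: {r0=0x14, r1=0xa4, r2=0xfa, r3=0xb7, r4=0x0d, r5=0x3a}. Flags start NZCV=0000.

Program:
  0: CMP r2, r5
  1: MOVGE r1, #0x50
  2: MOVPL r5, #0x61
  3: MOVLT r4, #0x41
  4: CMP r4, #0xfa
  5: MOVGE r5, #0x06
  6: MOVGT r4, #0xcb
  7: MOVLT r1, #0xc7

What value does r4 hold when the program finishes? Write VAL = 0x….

VAL = 0xcb

0: ✓ CMP  NZCV=1010
1: · MOVGE
2: · MOVPL
3: ✓ MOVLT  r4←0x41
4: ✓ CMP  NZCV=0000
5: ✓ MOVGE  r5←0x06
6: ✓ MOVGT  r4←0xcb
7: · MOVLT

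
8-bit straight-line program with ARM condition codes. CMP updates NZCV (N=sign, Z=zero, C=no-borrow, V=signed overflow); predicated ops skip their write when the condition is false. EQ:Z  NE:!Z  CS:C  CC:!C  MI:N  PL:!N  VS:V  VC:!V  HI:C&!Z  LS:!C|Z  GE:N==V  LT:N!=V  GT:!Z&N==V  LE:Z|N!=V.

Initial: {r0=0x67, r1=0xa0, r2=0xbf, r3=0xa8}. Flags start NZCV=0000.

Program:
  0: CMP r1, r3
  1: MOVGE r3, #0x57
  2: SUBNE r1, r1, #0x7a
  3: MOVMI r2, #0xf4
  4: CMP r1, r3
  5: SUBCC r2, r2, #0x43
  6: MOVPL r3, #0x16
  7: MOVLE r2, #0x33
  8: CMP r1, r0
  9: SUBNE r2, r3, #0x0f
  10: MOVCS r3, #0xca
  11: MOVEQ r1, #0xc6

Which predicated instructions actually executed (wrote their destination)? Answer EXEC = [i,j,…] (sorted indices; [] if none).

EXEC = [2,3,5,6,9]

0: ✓ CMP  NZCV=1000
1: · MOVGE
2: ✓ SUBNE  r1←0x26
3: ✓ MOVMI  r2←0xf4
4: ✓ CMP  NZCV=0000
5: ✓ SUBCC  r2←0xb1
6: ✓ MOVPL  r3←0x16
7: · MOVLE
8: ✓ CMP  NZCV=1000
9: ✓ SUBNE  r2←0x07
10: · MOVCS
11: · MOVEQ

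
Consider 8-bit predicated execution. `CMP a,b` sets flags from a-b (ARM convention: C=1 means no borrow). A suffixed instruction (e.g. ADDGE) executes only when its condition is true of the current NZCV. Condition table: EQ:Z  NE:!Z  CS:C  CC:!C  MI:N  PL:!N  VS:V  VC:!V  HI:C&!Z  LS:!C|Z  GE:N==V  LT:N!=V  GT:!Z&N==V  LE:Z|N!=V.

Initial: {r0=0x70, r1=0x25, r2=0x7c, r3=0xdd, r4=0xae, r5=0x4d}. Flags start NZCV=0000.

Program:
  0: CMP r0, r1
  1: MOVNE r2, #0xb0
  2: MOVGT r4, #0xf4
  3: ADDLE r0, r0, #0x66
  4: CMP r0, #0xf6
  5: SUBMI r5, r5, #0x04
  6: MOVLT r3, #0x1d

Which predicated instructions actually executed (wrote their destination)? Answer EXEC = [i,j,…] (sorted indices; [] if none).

EXEC = [1,2]

0: ✓ CMP  NZCV=0010
1: ✓ MOVNE  r2←0xb0
2: ✓ MOVGT  r4←0xf4
3: · ADDLE
4: ✓ CMP  NZCV=0000
5: · SUBMI
6: · MOVLT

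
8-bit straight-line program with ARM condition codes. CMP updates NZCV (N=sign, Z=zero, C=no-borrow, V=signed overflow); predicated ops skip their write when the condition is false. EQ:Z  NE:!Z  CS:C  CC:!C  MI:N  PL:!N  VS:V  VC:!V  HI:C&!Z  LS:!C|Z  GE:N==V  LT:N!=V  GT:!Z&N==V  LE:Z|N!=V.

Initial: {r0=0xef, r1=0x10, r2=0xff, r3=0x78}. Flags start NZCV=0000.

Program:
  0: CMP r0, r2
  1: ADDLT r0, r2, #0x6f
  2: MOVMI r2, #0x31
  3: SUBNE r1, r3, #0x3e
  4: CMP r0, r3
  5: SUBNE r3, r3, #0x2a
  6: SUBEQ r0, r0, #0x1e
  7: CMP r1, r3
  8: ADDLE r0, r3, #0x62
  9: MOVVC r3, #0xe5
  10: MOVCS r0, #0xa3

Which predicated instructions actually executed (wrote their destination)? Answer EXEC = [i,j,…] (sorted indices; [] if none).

[0] flags=1000 → (cmp)
[1] flags=1000 LT?T → r0=0x6e
[2] flags=1000 MI?T → r2=0x31
[3] flags=1000 NE?T → r1=0x3a
[4] flags=1000 → (cmp)
[5] flags=1000 NE?T → r3=0x4e
[6] flags=1000 EQ?F → skip
[7] flags=1000 → (cmp)
[8] flags=1000 LE?T → r0=0xb0
[9] flags=1000 VC?T → r3=0xe5
[10] flags=1000 CS?F → skip

EXEC = [1,2,3,5,8,9]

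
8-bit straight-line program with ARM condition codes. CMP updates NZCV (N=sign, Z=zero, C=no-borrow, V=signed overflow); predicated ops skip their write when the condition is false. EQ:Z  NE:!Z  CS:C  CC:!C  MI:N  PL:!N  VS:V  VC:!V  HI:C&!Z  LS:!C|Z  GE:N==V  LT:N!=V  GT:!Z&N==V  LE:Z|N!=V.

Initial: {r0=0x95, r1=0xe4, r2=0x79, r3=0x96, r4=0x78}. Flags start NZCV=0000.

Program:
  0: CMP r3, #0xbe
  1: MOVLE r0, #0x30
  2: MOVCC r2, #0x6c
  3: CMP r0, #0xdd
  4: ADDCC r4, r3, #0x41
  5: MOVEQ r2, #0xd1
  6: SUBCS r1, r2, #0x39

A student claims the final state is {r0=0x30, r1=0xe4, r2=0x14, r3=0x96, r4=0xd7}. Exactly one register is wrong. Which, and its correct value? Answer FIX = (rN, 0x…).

FIX = (r2, 0x6c)

0: ✓ CMP  NZCV=1000
1: ✓ MOVLE  r0←0x30
2: ✓ MOVCC  r2←0x6c
3: ✓ CMP  NZCV=0000
4: ✓ ADDCC  r4←0xd7
5: · MOVEQ
6: · SUBCS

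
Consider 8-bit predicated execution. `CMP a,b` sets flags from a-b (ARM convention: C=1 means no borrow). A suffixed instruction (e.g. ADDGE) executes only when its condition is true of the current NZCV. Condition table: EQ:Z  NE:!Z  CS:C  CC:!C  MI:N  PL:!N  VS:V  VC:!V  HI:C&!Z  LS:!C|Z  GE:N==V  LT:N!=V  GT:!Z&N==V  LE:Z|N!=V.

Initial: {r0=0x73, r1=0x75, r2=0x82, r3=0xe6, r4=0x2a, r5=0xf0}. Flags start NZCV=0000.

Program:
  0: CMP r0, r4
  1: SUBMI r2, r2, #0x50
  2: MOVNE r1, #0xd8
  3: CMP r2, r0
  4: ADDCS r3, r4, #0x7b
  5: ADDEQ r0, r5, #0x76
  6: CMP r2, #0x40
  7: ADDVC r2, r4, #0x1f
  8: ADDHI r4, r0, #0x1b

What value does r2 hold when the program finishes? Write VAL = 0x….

VAL = 0x82

0: ✓ CMP  NZCV=0010
1: · SUBMI
2: ✓ MOVNE  r1←0xd8
3: ✓ CMP  NZCV=0011
4: ✓ ADDCS  r3←0xa5
5: · ADDEQ
6: ✓ CMP  NZCV=0011
7: · ADDVC
8: ✓ ADDHI  r4←0x8e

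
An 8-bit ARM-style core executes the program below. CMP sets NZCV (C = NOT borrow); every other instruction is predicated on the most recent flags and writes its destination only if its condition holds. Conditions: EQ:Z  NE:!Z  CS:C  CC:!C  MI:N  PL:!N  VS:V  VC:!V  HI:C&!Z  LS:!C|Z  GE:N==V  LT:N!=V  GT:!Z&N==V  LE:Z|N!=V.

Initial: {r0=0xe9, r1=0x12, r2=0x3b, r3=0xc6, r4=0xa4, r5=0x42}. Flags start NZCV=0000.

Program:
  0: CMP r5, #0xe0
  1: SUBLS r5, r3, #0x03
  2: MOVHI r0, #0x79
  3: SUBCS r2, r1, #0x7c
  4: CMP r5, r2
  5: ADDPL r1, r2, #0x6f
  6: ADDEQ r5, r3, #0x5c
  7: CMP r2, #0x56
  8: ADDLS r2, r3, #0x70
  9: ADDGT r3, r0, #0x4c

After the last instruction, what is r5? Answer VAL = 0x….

[0] flags=0000 → (cmp)
[1] flags=0000 LS?T → r5=0xc3
[2] flags=0000 HI?F → skip
[3] flags=0000 CS?F → skip
[4] flags=1010 → (cmp)
[5] flags=1010 PL?F → skip
[6] flags=1010 EQ?F → skip
[7] flags=1000 → (cmp)
[8] flags=1000 LS?T → r2=0x36
[9] flags=1000 GT?F → skip

VAL = 0xc3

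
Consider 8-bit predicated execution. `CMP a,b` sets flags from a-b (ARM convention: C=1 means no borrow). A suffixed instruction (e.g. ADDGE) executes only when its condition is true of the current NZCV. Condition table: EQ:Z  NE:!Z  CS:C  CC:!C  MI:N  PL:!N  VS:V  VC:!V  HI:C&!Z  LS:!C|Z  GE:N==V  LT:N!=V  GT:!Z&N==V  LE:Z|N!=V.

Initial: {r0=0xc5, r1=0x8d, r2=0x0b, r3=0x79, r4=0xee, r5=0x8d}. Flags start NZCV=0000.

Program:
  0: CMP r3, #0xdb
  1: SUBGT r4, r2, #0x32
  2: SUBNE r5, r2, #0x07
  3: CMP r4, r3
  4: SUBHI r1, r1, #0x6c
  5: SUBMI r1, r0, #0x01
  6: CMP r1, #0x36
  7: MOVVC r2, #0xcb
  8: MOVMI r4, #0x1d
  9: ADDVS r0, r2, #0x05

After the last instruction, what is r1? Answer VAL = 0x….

[0] flags=1001 → (cmp)
[1] flags=1001 GT?T → r4=0xd9
[2] flags=1001 NE?T → r5=0x04
[3] flags=0011 → (cmp)
[4] flags=0011 HI?T → r1=0x21
[5] flags=0011 MI?F → skip
[6] flags=1000 → (cmp)
[7] flags=1000 VC?T → r2=0xcb
[8] flags=1000 MI?T → r4=0x1d
[9] flags=1000 VS?F → skip

VAL = 0x21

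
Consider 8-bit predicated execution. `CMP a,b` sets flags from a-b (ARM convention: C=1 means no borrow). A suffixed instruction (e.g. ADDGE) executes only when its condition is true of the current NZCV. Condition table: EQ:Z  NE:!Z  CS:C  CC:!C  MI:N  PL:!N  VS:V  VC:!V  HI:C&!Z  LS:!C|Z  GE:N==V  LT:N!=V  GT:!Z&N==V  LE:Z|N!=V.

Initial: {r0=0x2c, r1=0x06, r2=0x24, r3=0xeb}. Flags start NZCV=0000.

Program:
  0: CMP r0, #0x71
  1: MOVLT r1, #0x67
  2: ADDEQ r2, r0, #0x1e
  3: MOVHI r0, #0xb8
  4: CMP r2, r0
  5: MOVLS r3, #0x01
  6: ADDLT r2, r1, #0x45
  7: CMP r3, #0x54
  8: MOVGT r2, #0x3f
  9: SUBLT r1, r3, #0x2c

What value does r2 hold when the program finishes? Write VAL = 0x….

VAL = 0xac

[0] flags=1000 → (cmp)
[1] flags=1000 LT?T → r1=0x67
[2] flags=1000 EQ?F → skip
[3] flags=1000 HI?F → skip
[4] flags=1000 → (cmp)
[5] flags=1000 LS?T → r3=0x01
[6] flags=1000 LT?T → r2=0xac
[7] flags=1000 → (cmp)
[8] flags=1000 GT?F → skip
[9] flags=1000 LT?T → r1=0xd5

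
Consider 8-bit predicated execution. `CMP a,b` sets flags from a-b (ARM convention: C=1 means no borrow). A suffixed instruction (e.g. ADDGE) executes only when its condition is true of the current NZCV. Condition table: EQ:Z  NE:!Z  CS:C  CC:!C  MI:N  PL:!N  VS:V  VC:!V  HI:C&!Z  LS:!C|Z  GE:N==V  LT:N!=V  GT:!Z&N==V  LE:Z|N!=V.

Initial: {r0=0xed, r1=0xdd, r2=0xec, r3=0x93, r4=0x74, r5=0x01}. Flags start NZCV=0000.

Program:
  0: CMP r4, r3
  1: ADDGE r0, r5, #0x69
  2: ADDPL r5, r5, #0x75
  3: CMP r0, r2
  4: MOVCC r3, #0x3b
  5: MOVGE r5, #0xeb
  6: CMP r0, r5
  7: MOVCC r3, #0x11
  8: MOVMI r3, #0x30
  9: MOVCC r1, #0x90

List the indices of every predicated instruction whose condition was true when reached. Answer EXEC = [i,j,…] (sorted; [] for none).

0: ✓ CMP  NZCV=1001
1: ✓ ADDGE  r0←0x6a
2: · ADDPL
3: ✓ CMP  NZCV=0000
4: ✓ MOVCC  r3←0x3b
5: ✓ MOVGE  r5←0xeb
6: ✓ CMP  NZCV=0000
7: ✓ MOVCC  r3←0x11
8: · MOVMI
9: ✓ MOVCC  r1←0x90

EXEC = [1,4,5,7,9]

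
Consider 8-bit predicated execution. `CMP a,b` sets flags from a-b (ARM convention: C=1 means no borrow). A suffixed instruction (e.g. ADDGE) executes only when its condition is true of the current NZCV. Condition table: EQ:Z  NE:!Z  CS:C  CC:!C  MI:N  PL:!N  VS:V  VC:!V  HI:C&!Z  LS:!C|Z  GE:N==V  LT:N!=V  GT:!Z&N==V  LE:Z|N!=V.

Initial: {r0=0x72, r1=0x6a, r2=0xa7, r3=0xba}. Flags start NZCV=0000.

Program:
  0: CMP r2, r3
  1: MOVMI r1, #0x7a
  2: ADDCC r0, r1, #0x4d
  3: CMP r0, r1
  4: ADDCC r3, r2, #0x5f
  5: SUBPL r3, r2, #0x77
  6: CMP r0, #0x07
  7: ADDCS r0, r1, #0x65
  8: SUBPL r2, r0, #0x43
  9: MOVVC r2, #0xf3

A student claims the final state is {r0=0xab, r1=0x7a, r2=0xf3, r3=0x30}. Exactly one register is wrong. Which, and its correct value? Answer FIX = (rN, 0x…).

FIX = (r0, 0xdf)

0: ✓ CMP  NZCV=1000
1: ✓ MOVMI  r1←0x7a
2: ✓ ADDCC  r0←0xc7
3: ✓ CMP  NZCV=0011
4: · ADDCC
5: ✓ SUBPL  r3←0x30
6: ✓ CMP  NZCV=1010
7: ✓ ADDCS  r0←0xdf
8: · SUBPL
9: ✓ MOVVC  r2←0xf3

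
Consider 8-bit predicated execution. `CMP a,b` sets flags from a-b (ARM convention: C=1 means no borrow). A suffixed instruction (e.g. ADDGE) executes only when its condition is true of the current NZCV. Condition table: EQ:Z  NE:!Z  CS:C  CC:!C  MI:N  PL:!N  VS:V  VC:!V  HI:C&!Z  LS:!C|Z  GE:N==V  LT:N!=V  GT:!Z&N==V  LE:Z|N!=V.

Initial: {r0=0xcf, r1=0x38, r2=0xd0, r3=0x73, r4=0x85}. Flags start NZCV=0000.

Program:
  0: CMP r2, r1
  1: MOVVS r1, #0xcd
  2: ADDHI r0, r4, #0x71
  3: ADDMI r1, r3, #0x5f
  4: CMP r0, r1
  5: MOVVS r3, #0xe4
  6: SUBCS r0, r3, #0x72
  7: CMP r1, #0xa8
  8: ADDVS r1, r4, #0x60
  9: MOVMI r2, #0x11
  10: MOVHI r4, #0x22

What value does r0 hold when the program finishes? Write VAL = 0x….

0: ✓ CMP  NZCV=1010
1: · MOVVS
2: ✓ ADDHI  r0←0xf6
3: ✓ ADDMI  r1←0xd2
4: ✓ CMP  NZCV=0010
5: · MOVVS
6: ✓ SUBCS  r0←0x01
7: ✓ CMP  NZCV=0010
8: · ADDVS
9: · MOVMI
10: ✓ MOVHI  r4←0x22

VAL = 0x01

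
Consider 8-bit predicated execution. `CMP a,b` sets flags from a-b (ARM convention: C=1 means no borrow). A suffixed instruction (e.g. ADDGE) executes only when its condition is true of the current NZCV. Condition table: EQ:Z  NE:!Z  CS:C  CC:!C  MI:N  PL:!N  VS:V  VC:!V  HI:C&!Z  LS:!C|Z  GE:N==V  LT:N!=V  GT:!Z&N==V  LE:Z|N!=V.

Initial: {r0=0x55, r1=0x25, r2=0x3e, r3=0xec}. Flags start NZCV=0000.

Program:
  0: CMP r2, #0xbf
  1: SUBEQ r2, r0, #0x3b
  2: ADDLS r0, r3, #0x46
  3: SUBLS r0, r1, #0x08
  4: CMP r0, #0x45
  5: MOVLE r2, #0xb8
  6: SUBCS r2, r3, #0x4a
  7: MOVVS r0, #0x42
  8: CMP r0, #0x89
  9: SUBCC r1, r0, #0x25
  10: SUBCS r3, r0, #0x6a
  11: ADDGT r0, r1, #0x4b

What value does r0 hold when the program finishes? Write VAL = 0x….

VAL = 0x43

0: ✓ CMP  NZCV=0000
1: · SUBEQ
2: ✓ ADDLS  r0←0x32
3: ✓ SUBLS  r0←0x1d
4: ✓ CMP  NZCV=1000
5: ✓ MOVLE  r2←0xb8
6: · SUBCS
7: · MOVVS
8: ✓ CMP  NZCV=1001
9: ✓ SUBCC  r1←0xf8
10: · SUBCS
11: ✓ ADDGT  r0←0x43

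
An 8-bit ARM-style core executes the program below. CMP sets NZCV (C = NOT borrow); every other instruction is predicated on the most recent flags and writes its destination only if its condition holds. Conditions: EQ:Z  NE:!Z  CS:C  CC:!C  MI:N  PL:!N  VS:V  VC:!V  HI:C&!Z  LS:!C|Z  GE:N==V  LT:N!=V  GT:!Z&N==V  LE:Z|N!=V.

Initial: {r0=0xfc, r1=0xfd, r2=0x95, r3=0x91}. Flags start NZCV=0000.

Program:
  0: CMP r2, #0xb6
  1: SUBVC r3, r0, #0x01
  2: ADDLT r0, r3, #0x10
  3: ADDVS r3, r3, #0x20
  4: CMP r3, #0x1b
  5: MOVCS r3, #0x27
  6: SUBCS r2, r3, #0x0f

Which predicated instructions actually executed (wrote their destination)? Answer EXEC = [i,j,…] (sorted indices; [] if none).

EXEC = [1,2,5,6]

[0] flags=1000 → (cmp)
[1] flags=1000 VC?T → r3=0xfb
[2] flags=1000 LT?T → r0=0x0b
[3] flags=1000 VS?F → skip
[4] flags=1010 → (cmp)
[5] flags=1010 CS?T → r3=0x27
[6] flags=1010 CS?T → r2=0x18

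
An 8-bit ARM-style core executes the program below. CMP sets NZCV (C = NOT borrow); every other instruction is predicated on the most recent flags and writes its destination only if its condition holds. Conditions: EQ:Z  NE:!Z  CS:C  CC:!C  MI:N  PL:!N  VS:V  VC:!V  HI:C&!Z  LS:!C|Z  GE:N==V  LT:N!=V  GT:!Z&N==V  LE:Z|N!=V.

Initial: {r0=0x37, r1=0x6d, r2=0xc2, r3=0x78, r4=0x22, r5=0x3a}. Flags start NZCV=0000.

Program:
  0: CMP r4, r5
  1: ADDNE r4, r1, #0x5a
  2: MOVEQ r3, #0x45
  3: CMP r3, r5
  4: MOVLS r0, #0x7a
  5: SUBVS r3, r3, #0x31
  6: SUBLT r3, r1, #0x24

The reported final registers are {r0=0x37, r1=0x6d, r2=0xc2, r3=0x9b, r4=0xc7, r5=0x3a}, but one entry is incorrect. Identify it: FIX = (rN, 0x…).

[0] flags=1000 → (cmp)
[1] flags=1000 NE?T → r4=0xc7
[2] flags=1000 EQ?F → skip
[3] flags=0010 → (cmp)
[4] flags=0010 LS?F → skip
[5] flags=0010 VS?F → skip
[6] flags=0010 LT?F → skip

FIX = (r3, 0x78)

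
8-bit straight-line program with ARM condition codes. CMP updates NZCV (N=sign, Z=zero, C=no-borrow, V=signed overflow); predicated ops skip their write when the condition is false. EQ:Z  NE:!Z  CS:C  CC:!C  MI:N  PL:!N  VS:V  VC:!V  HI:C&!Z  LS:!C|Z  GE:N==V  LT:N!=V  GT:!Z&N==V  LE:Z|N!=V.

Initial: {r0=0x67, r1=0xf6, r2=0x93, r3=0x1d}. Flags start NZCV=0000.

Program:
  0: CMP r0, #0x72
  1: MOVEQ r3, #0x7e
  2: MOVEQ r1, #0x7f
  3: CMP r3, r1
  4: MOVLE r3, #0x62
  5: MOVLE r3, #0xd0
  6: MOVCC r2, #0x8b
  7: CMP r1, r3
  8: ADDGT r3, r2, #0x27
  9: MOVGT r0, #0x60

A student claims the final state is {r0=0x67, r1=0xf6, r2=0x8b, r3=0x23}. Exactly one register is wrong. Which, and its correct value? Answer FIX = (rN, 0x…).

FIX = (r3, 0x1d)

0: ✓ CMP  NZCV=1000
1: · MOVEQ
2: · MOVEQ
3: ✓ CMP  NZCV=0000
4: · MOVLE
5: · MOVLE
6: ✓ MOVCC  r2←0x8b
7: ✓ CMP  NZCV=1010
8: · ADDGT
9: · MOVGT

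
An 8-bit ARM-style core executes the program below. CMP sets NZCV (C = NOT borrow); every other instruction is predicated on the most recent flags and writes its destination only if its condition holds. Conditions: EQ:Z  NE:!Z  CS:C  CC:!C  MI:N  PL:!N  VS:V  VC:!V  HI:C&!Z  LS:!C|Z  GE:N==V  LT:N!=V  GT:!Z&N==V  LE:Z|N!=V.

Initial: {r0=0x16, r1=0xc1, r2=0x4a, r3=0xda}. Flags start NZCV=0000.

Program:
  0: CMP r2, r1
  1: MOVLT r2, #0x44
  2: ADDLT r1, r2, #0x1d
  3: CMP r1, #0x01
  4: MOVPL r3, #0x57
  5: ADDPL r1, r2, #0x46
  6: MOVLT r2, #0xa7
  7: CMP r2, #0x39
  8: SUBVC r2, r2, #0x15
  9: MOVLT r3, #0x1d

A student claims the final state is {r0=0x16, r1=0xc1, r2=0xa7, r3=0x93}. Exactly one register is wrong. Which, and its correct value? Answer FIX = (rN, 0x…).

FIX = (r3, 0x1d)

[0] flags=1001 → (cmp)
[1] flags=1001 LT?F → skip
[2] flags=1001 LT?F → skip
[3] flags=1010 → (cmp)
[4] flags=1010 PL?F → skip
[5] flags=1010 PL?F → skip
[6] flags=1010 LT?T → r2=0xa7
[7] flags=0011 → (cmp)
[8] flags=0011 VC?F → skip
[9] flags=0011 LT?T → r3=0x1d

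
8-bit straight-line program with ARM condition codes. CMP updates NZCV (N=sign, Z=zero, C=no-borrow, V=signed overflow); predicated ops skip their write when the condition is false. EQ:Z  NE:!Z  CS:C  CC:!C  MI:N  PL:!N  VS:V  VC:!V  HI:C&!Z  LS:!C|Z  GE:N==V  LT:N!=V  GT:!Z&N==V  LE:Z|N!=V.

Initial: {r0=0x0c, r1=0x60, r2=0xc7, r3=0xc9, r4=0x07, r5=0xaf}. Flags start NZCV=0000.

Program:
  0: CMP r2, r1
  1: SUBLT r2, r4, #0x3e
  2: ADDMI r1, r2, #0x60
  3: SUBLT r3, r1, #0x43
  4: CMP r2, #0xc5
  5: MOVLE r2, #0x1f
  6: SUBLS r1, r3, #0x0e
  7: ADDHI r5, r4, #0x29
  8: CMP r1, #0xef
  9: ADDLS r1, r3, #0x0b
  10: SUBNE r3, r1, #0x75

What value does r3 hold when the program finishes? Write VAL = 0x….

VAL = 0xb3

0: ✓ CMP  NZCV=0011
1: ✓ SUBLT  r2←0xc9
2: · ADDMI
3: ✓ SUBLT  r3←0x1d
4: ✓ CMP  NZCV=0010
5: · MOVLE
6: · SUBLS
7: ✓ ADDHI  r5←0x30
8: ✓ CMP  NZCV=0000
9: ✓ ADDLS  r1←0x28
10: ✓ SUBNE  r3←0xb3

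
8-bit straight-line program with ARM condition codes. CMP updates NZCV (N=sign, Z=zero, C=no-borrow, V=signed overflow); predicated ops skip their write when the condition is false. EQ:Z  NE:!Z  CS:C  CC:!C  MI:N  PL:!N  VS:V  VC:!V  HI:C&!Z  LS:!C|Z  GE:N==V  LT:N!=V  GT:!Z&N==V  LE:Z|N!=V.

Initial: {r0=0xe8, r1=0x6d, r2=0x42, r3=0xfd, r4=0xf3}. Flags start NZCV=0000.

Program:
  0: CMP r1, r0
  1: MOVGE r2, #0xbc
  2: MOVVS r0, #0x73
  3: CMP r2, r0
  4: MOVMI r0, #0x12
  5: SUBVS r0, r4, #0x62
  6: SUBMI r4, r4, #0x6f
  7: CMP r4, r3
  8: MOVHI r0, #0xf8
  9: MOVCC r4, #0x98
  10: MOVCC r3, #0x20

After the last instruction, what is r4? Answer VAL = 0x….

0: ✓ CMP  NZCV=1001
1: ✓ MOVGE  r2←0xbc
2: ✓ MOVVS  r0←0x73
3: ✓ CMP  NZCV=0011
4: · MOVMI
5: ✓ SUBVS  r0←0x91
6: · SUBMI
7: ✓ CMP  NZCV=1000
8: · MOVHI
9: ✓ MOVCC  r4←0x98
10: ✓ MOVCC  r3←0x20

VAL = 0x98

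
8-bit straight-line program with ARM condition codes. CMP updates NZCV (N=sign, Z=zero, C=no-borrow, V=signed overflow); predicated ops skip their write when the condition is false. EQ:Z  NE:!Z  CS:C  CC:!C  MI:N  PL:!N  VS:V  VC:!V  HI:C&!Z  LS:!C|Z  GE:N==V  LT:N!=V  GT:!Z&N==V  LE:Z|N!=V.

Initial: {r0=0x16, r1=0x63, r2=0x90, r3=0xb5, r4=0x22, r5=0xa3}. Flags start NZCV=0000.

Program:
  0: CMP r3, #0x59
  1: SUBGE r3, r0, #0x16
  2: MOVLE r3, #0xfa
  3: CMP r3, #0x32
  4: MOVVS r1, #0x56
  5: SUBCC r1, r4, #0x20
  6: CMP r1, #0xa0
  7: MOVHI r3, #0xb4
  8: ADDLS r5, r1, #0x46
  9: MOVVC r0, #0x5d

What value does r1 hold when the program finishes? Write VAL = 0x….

VAL = 0x63

0: ✓ CMP  NZCV=0011
1: · SUBGE
2: ✓ MOVLE  r3←0xfa
3: ✓ CMP  NZCV=1010
4: · MOVVS
5: · SUBCC
6: ✓ CMP  NZCV=1001
7: · MOVHI
8: ✓ ADDLS  r5←0xa9
9: · MOVVC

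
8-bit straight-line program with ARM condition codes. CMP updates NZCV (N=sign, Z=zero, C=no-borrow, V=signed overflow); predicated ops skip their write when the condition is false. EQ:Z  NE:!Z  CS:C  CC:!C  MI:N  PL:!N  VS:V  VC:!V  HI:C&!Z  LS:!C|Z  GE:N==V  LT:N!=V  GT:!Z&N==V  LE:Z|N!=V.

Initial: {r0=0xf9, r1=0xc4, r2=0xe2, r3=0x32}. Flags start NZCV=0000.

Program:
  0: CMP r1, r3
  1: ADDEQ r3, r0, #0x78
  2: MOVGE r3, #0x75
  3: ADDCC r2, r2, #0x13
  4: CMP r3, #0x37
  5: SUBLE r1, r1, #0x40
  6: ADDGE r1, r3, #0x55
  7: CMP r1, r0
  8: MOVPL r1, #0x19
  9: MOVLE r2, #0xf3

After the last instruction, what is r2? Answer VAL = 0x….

VAL = 0xf3

[0] flags=1010 → (cmp)
[1] flags=1010 EQ?F → skip
[2] flags=1010 GE?F → skip
[3] flags=1010 CC?F → skip
[4] flags=1000 → (cmp)
[5] flags=1000 LE?T → r1=0x84
[6] flags=1000 GE?F → skip
[7] flags=1000 → (cmp)
[8] flags=1000 PL?F → skip
[9] flags=1000 LE?T → r2=0xf3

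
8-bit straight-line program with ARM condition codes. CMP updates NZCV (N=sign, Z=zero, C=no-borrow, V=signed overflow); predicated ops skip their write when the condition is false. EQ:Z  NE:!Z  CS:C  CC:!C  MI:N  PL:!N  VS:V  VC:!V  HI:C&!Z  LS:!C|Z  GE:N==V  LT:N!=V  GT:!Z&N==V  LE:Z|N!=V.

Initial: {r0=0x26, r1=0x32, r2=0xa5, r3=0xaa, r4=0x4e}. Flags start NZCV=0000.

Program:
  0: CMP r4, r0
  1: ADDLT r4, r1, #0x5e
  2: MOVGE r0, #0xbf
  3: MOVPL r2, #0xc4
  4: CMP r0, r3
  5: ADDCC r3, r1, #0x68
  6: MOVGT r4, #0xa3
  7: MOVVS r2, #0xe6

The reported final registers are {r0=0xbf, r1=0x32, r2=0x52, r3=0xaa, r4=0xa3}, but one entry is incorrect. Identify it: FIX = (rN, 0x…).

FIX = (r2, 0xc4)

0: ✓ CMP  NZCV=0010
1: · ADDLT
2: ✓ MOVGE  r0←0xbf
3: ✓ MOVPL  r2←0xc4
4: ✓ CMP  NZCV=0010
5: · ADDCC
6: ✓ MOVGT  r4←0xa3
7: · MOVVS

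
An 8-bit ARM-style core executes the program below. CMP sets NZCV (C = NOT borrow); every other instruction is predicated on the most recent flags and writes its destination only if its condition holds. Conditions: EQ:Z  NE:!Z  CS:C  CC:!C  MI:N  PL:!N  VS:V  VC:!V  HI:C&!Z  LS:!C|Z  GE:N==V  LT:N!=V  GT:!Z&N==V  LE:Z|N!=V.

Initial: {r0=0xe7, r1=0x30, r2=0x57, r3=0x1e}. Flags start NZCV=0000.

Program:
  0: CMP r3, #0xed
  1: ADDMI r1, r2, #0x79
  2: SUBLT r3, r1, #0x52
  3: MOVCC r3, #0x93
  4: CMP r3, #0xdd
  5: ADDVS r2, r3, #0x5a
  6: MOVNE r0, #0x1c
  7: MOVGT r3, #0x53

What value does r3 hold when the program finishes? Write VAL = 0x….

0: ✓ CMP  NZCV=0000
1: · ADDMI
2: · SUBLT
3: ✓ MOVCC  r3←0x93
4: ✓ CMP  NZCV=1000
5: · ADDVS
6: ✓ MOVNE  r0←0x1c
7: · MOVGT

VAL = 0x93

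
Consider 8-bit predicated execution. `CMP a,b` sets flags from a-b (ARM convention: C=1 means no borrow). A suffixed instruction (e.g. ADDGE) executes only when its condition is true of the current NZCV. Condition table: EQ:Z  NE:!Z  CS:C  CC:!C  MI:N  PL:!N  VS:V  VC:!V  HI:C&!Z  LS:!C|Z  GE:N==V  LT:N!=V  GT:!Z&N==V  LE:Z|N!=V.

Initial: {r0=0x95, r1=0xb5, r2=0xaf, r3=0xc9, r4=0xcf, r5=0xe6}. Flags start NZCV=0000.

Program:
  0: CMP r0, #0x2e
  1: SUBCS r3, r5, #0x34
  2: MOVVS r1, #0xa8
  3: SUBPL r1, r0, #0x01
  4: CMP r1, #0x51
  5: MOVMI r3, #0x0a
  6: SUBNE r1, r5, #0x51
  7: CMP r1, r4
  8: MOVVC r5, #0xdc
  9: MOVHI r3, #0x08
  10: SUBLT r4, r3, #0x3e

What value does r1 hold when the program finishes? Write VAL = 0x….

VAL = 0x95

0: ✓ CMP  NZCV=0011
1: ✓ SUBCS  r3←0xb2
2: ✓ MOVVS  r1←0xa8
3: ✓ SUBPL  r1←0x94
4: ✓ CMP  NZCV=0011
5: · MOVMI
6: ✓ SUBNE  r1←0x95
7: ✓ CMP  NZCV=1000
8: ✓ MOVVC  r5←0xdc
9: · MOVHI
10: ✓ SUBLT  r4←0x74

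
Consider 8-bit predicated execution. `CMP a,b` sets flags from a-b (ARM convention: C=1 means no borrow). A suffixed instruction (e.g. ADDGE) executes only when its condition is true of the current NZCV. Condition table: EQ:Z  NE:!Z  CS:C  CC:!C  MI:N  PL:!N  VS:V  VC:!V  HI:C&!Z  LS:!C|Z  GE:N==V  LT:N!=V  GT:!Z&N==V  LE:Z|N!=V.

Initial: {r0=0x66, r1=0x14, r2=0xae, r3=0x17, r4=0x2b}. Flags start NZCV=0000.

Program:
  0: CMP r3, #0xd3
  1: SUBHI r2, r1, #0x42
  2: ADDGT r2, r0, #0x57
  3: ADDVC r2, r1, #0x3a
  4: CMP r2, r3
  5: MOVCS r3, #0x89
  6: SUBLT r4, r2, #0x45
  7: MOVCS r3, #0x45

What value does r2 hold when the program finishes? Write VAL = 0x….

VAL = 0x4e

0: ✓ CMP  NZCV=0000
1: · SUBHI
2: ✓ ADDGT  r2←0xbd
3: ✓ ADDVC  r2←0x4e
4: ✓ CMP  NZCV=0010
5: ✓ MOVCS  r3←0x89
6: · SUBLT
7: ✓ MOVCS  r3←0x45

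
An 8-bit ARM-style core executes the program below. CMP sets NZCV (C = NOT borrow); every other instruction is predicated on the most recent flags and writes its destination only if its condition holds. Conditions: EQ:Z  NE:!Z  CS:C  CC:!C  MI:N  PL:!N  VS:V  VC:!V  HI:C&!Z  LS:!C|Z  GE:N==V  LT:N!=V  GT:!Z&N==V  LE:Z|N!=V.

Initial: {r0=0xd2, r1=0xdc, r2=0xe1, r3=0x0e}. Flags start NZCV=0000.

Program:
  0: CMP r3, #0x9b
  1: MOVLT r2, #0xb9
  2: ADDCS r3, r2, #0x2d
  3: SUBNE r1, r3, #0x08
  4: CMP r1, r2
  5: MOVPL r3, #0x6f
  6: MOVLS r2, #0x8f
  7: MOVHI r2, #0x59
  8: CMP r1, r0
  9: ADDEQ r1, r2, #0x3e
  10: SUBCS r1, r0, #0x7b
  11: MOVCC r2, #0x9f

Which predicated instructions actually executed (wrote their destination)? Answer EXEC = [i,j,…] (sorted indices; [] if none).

0: ✓ CMP  NZCV=0000
1: · MOVLT
2: · ADDCS
3: ✓ SUBNE  r1←0x06
4: ✓ CMP  NZCV=0000
5: ✓ MOVPL  r3←0x6f
6: ✓ MOVLS  r2←0x8f
7: · MOVHI
8: ✓ CMP  NZCV=0000
9: · ADDEQ
10: · SUBCS
11: ✓ MOVCC  r2←0x9f

EXEC = [3,5,6,11]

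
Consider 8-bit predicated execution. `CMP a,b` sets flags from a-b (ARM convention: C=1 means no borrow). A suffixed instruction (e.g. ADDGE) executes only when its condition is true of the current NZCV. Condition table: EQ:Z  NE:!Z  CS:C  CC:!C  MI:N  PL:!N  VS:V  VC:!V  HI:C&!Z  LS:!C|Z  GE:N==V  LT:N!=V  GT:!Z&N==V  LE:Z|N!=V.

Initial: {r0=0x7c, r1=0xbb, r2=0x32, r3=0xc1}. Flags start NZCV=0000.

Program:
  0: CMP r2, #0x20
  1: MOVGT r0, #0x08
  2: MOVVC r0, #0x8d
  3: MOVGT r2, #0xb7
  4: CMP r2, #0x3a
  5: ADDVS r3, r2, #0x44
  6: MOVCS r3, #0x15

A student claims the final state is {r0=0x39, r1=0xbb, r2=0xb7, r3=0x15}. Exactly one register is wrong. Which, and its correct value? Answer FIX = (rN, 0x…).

0: ✓ CMP  NZCV=0010
1: ✓ MOVGT  r0←0x08
2: ✓ MOVVC  r0←0x8d
3: ✓ MOVGT  r2←0xb7
4: ✓ CMP  NZCV=0011
5: ✓ ADDVS  r3←0xfb
6: ✓ MOVCS  r3←0x15

FIX = (r0, 0x8d)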